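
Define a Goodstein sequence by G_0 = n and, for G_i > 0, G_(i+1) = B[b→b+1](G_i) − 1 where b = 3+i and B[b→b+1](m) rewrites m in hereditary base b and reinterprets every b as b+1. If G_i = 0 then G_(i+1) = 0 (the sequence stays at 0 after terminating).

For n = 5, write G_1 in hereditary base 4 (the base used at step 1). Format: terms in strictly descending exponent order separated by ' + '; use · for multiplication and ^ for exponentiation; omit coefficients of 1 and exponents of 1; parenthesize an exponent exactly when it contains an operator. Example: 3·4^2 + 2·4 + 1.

G_0=5  [base 3] 3 + 2  →[3↦4]→  4 + 2 = 6  −1 ⇒ G_1=5
G_1=5  [base 4] 4 + 1  →[4↦5]→  5 + 1 = 6  −1 ⇒ G_2=5

4 + 1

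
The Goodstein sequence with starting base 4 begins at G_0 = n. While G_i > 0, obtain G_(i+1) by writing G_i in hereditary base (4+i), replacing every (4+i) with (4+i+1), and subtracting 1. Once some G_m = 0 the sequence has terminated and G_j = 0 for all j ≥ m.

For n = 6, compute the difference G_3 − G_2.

G_0=6  [base 4] 4 + 2  →[4↦5]→  5 + 2 = 7  −1 ⇒ G_1=6
G_1=6  [base 5] 5 + 1  →[5↦6]→  6 + 1 = 7  −1 ⇒ G_2=6
G_2=6  [base 6] 6  →[6↦7]→  7 = 7  −1 ⇒ G_3=6

0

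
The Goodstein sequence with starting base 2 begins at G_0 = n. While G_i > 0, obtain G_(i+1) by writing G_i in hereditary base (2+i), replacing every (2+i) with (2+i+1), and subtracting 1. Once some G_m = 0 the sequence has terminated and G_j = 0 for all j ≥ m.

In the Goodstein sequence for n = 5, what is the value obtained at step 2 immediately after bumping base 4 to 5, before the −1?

5 —HB2→ 2^2 + 1 —bump→ 3^3 + 1 = 28 —(−1)→ 27
27 —HB3→ 3^3 —bump→ 4^4 = 256 —(−1)→ 255
255 —HB4→ 3·4^3 + 3·4^2 + 3·4 + 3 —bump→ 3·5^3 + 3·5^2 + 3·5 + 3 = 468 —(−1)→ 467

468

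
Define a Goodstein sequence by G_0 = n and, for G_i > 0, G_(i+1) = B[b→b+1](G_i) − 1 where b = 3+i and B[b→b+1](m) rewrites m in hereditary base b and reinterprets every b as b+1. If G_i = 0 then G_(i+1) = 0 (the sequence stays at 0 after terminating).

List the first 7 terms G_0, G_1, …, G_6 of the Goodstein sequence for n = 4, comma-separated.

4, 4, 4, 3, 2, 1, 0

[0] 4 ≡ 3 + 1 (base 3). Lift 4: 5. −1: 4.
[1] 4 ≡ 4 (base 4). Lift 5: 5. −1: 4.
[2] 4 ≡ 4 (base 5). Lift 6: 4. −1: 3.
[3] 3 ≡ 3 (base 6). Lift 7: 3. −1: 2.
[4] 2 ≡ 2 (base 7). Lift 8: 2. −1: 1.
[5] 1 ≡ 1 (base 8). Lift 9: 1. −1: 0.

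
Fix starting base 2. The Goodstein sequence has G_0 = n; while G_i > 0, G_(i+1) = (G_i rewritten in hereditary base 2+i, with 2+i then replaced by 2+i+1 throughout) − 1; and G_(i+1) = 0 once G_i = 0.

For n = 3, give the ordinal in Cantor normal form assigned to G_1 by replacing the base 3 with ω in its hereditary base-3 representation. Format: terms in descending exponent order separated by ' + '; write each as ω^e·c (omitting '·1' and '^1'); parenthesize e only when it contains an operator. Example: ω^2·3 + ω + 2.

ω

G_0 = 3. HB_2(3) = 2 + 1. Bump = 4. G_1 = 3.
G_1 = 3. HB_3(3) = 3. Bump = 4. G_2 = 3.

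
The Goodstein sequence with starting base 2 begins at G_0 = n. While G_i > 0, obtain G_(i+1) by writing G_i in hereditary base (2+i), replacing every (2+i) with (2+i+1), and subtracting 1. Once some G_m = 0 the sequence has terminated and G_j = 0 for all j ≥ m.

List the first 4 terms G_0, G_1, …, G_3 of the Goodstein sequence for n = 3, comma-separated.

3, 3, 3, 2

G_0=3  [base 2] 2 + 1  →[2↦3]→  3 + 1 = 4  −1 ⇒ G_1=3
G_1=3  [base 3] 3  →[3↦4]→  4 = 4  −1 ⇒ G_2=3
G_2=3  [base 4] 3  →[4↦5]→  3 = 3  −1 ⇒ G_3=2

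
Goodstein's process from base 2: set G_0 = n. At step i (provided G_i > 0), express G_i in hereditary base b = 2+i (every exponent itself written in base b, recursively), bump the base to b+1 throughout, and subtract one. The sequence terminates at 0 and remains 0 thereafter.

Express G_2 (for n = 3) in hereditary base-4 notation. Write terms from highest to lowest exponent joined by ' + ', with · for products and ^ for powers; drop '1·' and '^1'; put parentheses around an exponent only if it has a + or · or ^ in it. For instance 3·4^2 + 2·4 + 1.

3 —HB2→ 2 + 1 —bump→ 3 + 1 = 4 —(−1)→ 3
3 —HB3→ 3 —bump→ 4 = 4 —(−1)→ 3
3 —HB4→ 3 —bump→ 3 = 3 —(−1)→ 2

3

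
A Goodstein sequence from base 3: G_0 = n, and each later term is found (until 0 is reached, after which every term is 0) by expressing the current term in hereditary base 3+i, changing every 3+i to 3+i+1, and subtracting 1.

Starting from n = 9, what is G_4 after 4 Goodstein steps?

21

base 3: 9 = 3^2; at 4: 4^2 = 16; next = 15
base 4: 15 = 3·4 + 3; at 5: 3·5 + 3 = 18; next = 17
base 5: 17 = 3·5 + 2; at 6: 3·6 + 2 = 20; next = 19
base 6: 19 = 3·6 + 1; at 7: 3·7 + 1 = 22; next = 21
base 7: 21 = 3·7; at 8: 3·8 = 24; next = 23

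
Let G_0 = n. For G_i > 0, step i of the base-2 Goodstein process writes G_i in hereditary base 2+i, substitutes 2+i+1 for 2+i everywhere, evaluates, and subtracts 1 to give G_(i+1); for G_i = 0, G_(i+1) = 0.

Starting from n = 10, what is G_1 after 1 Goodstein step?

step 0: 10 = 2^(2 + 1) + 2; sub 3 for 2: 3^(3 + 1) + 3; = 84; G_1 = 84−1 = 83
step 1: 83 = 3^(3 + 1) + 2; sub 4 for 3: 4^(4 + 1) + 2; = 1026; G_2 = 1026−1 = 1025

83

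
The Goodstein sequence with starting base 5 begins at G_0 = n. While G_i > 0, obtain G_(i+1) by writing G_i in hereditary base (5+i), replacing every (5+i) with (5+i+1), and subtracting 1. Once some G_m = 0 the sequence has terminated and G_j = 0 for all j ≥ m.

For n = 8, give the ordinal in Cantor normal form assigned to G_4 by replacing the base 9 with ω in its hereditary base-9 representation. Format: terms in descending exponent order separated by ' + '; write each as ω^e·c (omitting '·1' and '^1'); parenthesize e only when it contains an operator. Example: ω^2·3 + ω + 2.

base 5: 8 = 5 + 3; at 6: 6 + 3 = 9; next = 8
base 6: 8 = 6 + 2; at 7: 7 + 2 = 9; next = 8
base 7: 8 = 7 + 1; at 8: 8 + 1 = 9; next = 8
base 8: 8 = 8; at 9: 9 = 9; next = 8
base 9: 8 = 8; at 10: 8 = 8; next = 7

8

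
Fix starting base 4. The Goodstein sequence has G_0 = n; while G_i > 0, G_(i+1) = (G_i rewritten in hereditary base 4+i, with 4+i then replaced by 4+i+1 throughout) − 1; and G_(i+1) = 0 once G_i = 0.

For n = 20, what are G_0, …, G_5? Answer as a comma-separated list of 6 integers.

20, 29, 39, 51, 65, 81

G_0 = 20. HB_4(20) = 4^2 + 4. Bump = 30. G_1 = 29.
G_1 = 29. HB_5(29) = 5^2 + 4. Bump = 40. G_2 = 39.
G_2 = 39. HB_6(39) = 6^2 + 3. Bump = 52. G_3 = 51.
G_3 = 51. HB_7(51) = 7^2 + 2. Bump = 66. G_4 = 65.
G_4 = 65. HB_8(65) = 8^2 + 1. Bump = 82. G_5 = 81.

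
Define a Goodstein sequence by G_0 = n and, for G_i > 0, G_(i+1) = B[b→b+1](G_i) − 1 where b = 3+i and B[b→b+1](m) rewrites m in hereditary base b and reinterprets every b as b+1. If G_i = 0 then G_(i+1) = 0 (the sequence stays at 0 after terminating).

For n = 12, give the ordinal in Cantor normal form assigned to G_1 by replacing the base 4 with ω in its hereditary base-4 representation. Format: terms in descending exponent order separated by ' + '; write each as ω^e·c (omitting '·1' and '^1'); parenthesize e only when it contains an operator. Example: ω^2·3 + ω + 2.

ω^2 + 3

i=0: 12 = 3^2 + 3 (b=3); 3→4: 4^2 + 4 = 20; 20−1 = 19
i=1: 19 = 4^2 + 3 (b=4); 4→5: 5^2 + 3 = 28; 28−1 = 27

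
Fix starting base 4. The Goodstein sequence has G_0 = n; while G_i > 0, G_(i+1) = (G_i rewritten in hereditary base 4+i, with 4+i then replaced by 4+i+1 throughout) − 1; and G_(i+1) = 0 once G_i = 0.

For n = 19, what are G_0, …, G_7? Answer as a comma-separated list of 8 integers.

19, 27, 37, 49, 63, 69, 75, 81

i=0: 19 = 4^2 + 3 (b=4); 4→5: 5^2 + 3 = 28; 28−1 = 27
i=1: 27 = 5^2 + 2 (b=5); 5→6: 6^2 + 2 = 38; 38−1 = 37
i=2: 37 = 6^2 + 1 (b=6); 6→7: 7^2 + 1 = 50; 50−1 = 49
i=3: 49 = 7^2 (b=7); 7→8: 8^2 = 64; 64−1 = 63
i=4: 63 = 7·8 + 7 (b=8); 8→9: 7·9 + 7 = 70; 70−1 = 69
i=5: 69 = 7·9 + 6 (b=9); 9→10: 7·10 + 6 = 76; 76−1 = 75
i=6: 75 = 7·10 + 5 (b=10); 10→11: 7·11 + 5 = 82; 82−1 = 81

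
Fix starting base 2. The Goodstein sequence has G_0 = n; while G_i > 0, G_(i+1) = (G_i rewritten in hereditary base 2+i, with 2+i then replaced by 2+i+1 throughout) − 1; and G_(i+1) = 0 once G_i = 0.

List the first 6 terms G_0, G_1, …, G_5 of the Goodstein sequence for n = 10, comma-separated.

10, 83, 1025, 15625, 279935, 4215754

10 —HB2→ 2^(2 + 1) + 2 —bump→ 3^(3 + 1) + 3 = 84 —(−1)→ 83
83 —HB3→ 3^(3 + 1) + 2 —bump→ 4^(4 + 1) + 2 = 1026 —(−1)→ 1025
1025 —HB4→ 4^(4 + 1) + 1 —bump→ 5^(5 + 1) + 1 = 15626 —(−1)→ 15625
15625 —HB5→ 5^(5 + 1) —bump→ 6^(6 + 1) = 279936 —(−1)→ 279935
279935 —HB6→ 5·6^6 + 5·6^5 + 5·6^4 + 5·6^3 + 5·6^2 + 5·6 + 5 —bump→ 5·7^7 + 5·7^5 + 5·7^4 + 5·7^3 + 5·7^2 + 5·7 + 5 = 4215755 —(−1)→ 4215754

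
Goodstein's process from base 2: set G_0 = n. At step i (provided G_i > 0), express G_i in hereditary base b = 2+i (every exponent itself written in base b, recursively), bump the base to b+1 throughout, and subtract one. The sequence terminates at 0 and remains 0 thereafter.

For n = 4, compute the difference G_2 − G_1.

step 0: 4 = 2^2; sub 3 for 2: 3^3; = 27; G_1 = 27−1 = 26
step 1: 26 = 2·3^2 + 2·3 + 2; sub 4 for 3: 2·4^2 + 2·4 + 2; = 42; G_2 = 42−1 = 41

15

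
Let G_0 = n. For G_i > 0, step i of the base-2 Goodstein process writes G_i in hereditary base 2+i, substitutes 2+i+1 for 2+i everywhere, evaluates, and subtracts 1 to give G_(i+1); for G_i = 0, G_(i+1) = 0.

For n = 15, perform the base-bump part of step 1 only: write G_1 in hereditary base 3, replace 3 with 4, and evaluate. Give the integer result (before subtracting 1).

1284

i=0: 15 = 2^(2 + 1) + 2^2 + 2 + 1 (b=2); 2→3: 3^(3 + 1) + 3^3 + 3 + 1 = 112; 112−1 = 111
i=1: 111 = 3^(3 + 1) + 3^3 + 3 (b=3); 3→4: 4^(4 + 1) + 4^4 + 4 = 1284; 1284−1 = 1283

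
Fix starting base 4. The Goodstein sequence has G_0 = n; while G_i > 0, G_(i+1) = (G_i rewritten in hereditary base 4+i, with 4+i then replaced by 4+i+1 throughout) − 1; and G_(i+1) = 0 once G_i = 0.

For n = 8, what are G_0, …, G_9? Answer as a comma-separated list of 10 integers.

8, 9, 9, 9, 9, 9, 9, 8, 7, 6

G_0 = 8. HB_4(8) = 2·4. Bump = 10. G_1 = 9.
G_1 = 9. HB_5(9) = 5 + 4. Bump = 10. G_2 = 9.
G_2 = 9. HB_6(9) = 6 + 3. Bump = 10. G_3 = 9.
G_3 = 9. HB_7(9) = 7 + 2. Bump = 10. G_4 = 9.
G_4 = 9. HB_8(9) = 8 + 1. Bump = 10. G_5 = 9.
G_5 = 9. HB_9(9) = 9. Bump = 10. G_6 = 9.
G_6 = 9. HB_10(9) = 9. Bump = 9. G_7 = 8.
G_7 = 8. HB_11(8) = 8. Bump = 8. G_8 = 7.
G_8 = 7. HB_12(7) = 7. Bump = 7. G_9 = 6.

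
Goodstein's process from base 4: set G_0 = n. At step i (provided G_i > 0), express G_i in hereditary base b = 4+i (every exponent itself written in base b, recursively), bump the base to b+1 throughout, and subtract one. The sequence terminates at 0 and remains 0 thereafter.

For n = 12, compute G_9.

19

12 —HB4→ 3·4 —bump→ 3·5 = 15 —(−1)→ 14
14 —HB5→ 2·5 + 4 —bump→ 2·6 + 4 = 16 —(−1)→ 15
15 —HB6→ 2·6 + 3 —bump→ 2·7 + 3 = 17 —(−1)→ 16
16 —HB7→ 2·7 + 2 —bump→ 2·8 + 2 = 18 —(−1)→ 17
17 —HB8→ 2·8 + 1 —bump→ 2·9 + 1 = 19 —(−1)→ 18
18 —HB9→ 2·9 —bump→ 2·10 = 20 —(−1)→ 19
19 —HB10→ 10 + 9 —bump→ 11 + 9 = 20 —(−1)→ 19
19 —HB11→ 11 + 8 —bump→ 12 + 8 = 20 —(−1)→ 19
19 —HB12→ 12 + 7 —bump→ 13 + 7 = 20 —(−1)→ 19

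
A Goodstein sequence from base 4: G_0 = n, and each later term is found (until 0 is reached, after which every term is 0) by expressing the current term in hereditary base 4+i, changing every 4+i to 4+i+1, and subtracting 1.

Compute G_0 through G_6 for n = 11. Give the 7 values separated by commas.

G_0=11  [base 4] 2·4 + 3  →[4↦5]→  2·5 + 3 = 13  −1 ⇒ G_1=12
G_1=12  [base 5] 2·5 + 2  →[5↦6]→  2·6 + 2 = 14  −1 ⇒ G_2=13
G_2=13  [base 6] 2·6 + 1  →[6↦7]→  2·7 + 1 = 15  −1 ⇒ G_3=14
G_3=14  [base 7] 2·7  →[7↦8]→  2·8 = 16  −1 ⇒ G_4=15
G_4=15  [base 8] 8 + 7  →[8↦9]→  9 + 7 = 16  −1 ⇒ G_5=15
G_5=15  [base 9] 9 + 6  →[9↦10]→  10 + 6 = 16  −1 ⇒ G_6=15

11, 12, 13, 14, 15, 15, 15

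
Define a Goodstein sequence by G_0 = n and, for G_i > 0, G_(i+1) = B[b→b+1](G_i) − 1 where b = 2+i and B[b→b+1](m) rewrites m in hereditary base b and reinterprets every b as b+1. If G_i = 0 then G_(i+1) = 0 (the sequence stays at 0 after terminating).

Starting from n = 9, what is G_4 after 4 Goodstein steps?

140743

i=0: 9 = 2^(2 + 1) + 1 (b=2); 2→3: 3^(3 + 1) + 1 = 82; 82−1 = 81
i=1: 81 = 3^(3 + 1) (b=3); 3→4: 4^(4 + 1) = 1024; 1024−1 = 1023
i=2: 1023 = 3·4^4 + 3·4^3 + 3·4^2 + 3·4 + 3 (b=4); 4→5: 3·5^5 + 3·5^3 + 3·5^2 + 3·5 + 3 = 9843; 9843−1 = 9842
i=3: 9842 = 3·5^5 + 3·5^3 + 3·5^2 + 3·5 + 2 (b=5); 5→6: 3·6^6 + 3·6^3 + 3·6^2 + 3·6 + 2 = 140744; 140744−1 = 140743
i=4: 140743 = 3·6^6 + 3·6^3 + 3·6^2 + 3·6 + 1 (b=6); 6→7: 3·7^7 + 3·7^3 + 3·7^2 + 3·7 + 1 = 2471827; 2471827−1 = 2471826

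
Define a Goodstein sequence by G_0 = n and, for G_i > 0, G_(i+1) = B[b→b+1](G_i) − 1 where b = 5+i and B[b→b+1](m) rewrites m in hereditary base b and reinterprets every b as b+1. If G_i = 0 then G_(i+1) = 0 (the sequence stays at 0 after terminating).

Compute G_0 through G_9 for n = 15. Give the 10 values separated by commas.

i=0: 15 = 3·5 (b=5); 5→6: 3·6 = 18; 18−1 = 17
i=1: 17 = 2·6 + 5 (b=6); 6→7: 2·7 + 5 = 19; 19−1 = 18
i=2: 18 = 2·7 + 4 (b=7); 7→8: 2·8 + 4 = 20; 20−1 = 19
i=3: 19 = 2·8 + 3 (b=8); 8→9: 2·9 + 3 = 21; 21−1 = 20
i=4: 20 = 2·9 + 2 (b=9); 9→10: 2·10 + 2 = 22; 22−1 = 21
i=5: 21 = 2·10 + 1 (b=10); 10→11: 2·11 + 1 = 23; 23−1 = 22
i=6: 22 = 2·11 (b=11); 11→12: 2·12 = 24; 24−1 = 23
i=7: 23 = 12 + 11 (b=12); 12→13: 13 + 11 = 24; 24−1 = 23
i=8: 23 = 13 + 10 (b=13); 13→14: 14 + 10 = 24; 24−1 = 23

15, 17, 18, 19, 20, 21, 22, 23, 23, 23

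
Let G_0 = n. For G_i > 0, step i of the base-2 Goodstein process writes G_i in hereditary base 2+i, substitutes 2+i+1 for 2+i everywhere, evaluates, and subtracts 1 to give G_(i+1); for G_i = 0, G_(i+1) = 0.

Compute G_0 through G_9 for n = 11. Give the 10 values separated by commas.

11, 84, 1027, 15627, 279937, 5764801, 134217727, 2749609302, 70077777775, 1997331745490

step 0: 11 = 2^(2 + 1) + 2 + 1; sub 3 for 2: 3^(3 + 1) + 3 + 1; = 85; G_1 = 85−1 = 84
step 1: 84 = 3^(3 + 1) + 3; sub 4 for 3: 4^(4 + 1) + 4; = 1028; G_2 = 1028−1 = 1027
step 2: 1027 = 4^(4 + 1) + 3; sub 5 for 4: 5^(5 + 1) + 3; = 15628; G_3 = 15628−1 = 15627
step 3: 15627 = 5^(5 + 1) + 2; sub 6 for 5: 6^(6 + 1) + 2; = 279938; G_4 = 279938−1 = 279937
step 4: 279937 = 6^(6 + 1) + 1; sub 7 for 6: 7^(7 + 1) + 1; = 5764802; G_5 = 5764802−1 = 5764801
step 5: 5764801 = 7^(7 + 1); sub 8 for 7: 8^(8 + 1); = 134217728; G_6 = 134217728−1 = 134217727
step 6: 134217727 = 7·8^8 + 7·8^7 + 7·8^6 + 7·8^5 + 7·8^4 + 7·8^3 + 7·8^2 + 7·8 + 7; sub 9 for 8: 7·9^9 + 7·9^7 + 7·9^6 + 7·9^5 + 7·9^4 + 7·9^3 + 7·9^2 + 7·9 + 7; = 2749609303; G_7 = 2749609303−1 = 2749609302
step 7: 2749609302 = 7·9^9 + 7·9^7 + 7·9^6 + 7·9^5 + 7·9^4 + 7·9^3 + 7·9^2 + 7·9 + 6; sub 10 for 9: 7·10^10 + 7·10^7 + 7·10^6 + 7·10^5 + 7·10^4 + 7·10^3 + 7·10^2 + 7·10 + 6; = 70077777776; G_8 = 70077777776−1 = 70077777775
step 8: 70077777775 = 7·10^10 + 7·10^7 + 7·10^6 + 7·10^5 + 7·10^4 + 7·10^3 + 7·10^2 + 7·10 + 5; sub 11 for 10: 7·11^11 + 7·11^7 + 7·11^6 + 7·11^5 + 7·11^4 + 7·11^3 + 7·11^2 + 7·11 + 5; = 1997331745491; G_9 = 1997331745491−1 = 1997331745490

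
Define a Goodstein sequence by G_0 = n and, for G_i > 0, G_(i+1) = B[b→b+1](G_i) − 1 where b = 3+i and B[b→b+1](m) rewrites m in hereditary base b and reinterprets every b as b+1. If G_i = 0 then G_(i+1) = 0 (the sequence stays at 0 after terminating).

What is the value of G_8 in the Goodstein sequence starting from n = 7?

(0) 7|_3 = 2·3 + 1 ↦ 2·4 + 1|_4 = 9 ⇒ 8
(1) 8|_4 = 2·4 ↦ 2·5|_5 = 10 ⇒ 9
(2) 9|_5 = 5 + 4 ↦ 6 + 4|_6 = 10 ⇒ 9
(3) 9|_6 = 6 + 3 ↦ 7 + 3|_7 = 10 ⇒ 9
(4) 9|_7 = 7 + 2 ↦ 8 + 2|_8 = 10 ⇒ 9
(5) 9|_8 = 8 + 1 ↦ 9 + 1|_9 = 10 ⇒ 9
(6) 9|_9 = 9 ↦ 10|_10 = 10 ⇒ 9
(7) 9|_10 = 9 ↦ 9|_11 = 9 ⇒ 8

8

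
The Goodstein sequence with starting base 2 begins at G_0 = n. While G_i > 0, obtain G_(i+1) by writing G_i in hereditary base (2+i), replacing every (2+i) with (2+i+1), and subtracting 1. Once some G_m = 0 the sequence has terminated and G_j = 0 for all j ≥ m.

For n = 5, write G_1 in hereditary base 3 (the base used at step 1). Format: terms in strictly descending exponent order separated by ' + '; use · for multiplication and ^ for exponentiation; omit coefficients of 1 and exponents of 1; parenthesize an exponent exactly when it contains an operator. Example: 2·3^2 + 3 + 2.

3^3

(0) 5|_2 = 2^2 + 1 ↦ 3^3 + 1|_3 = 28 ⇒ 27
(1) 27|_3 = 3^3 ↦ 4^4|_4 = 256 ⇒ 255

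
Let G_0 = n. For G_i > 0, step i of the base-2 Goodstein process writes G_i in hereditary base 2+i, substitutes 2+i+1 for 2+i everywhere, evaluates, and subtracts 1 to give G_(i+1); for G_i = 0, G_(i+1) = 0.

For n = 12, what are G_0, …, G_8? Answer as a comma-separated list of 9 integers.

i=0: 12 = 2^(2 + 1) + 2^2 (b=2); 2→3: 3^(3 + 1) + 3^3 = 108; 108−1 = 107
i=1: 107 = 3^(3 + 1) + 2·3^2 + 2·3 + 2 (b=3); 3→4: 4^(4 + 1) + 2·4^2 + 2·4 + 2 = 1066; 1066−1 = 1065
i=2: 1065 = 4^(4 + 1) + 2·4^2 + 2·4 + 1 (b=4); 4→5: 5^(5 + 1) + 2·5^2 + 2·5 + 1 = 15686; 15686−1 = 15685
i=3: 15685 = 5^(5 + 1) + 2·5^2 + 2·5 (b=5); 5→6: 6^(6 + 1) + 2·6^2 + 2·6 = 280020; 280020−1 = 280019
i=4: 280019 = 6^(6 + 1) + 2·6^2 + 6 + 5 (b=6); 6→7: 7^(7 + 1) + 2·7^2 + 7 + 5 = 5764911; 5764911−1 = 5764910
i=5: 5764910 = 7^(7 + 1) + 2·7^2 + 7 + 4 (b=7); 7→8: 8^(8 + 1) + 2·8^2 + 8 + 4 = 134217868; 134217868−1 = 134217867
i=6: 134217867 = 8^(8 + 1) + 2·8^2 + 8 + 3 (b=8); 8→9: 9^(9 + 1) + 2·9^2 + 9 + 3 = 3486784575; 3486784575−1 = 3486784574
i=7: 3486784574 = 9^(9 + 1) + 2·9^2 + 9 + 2 (b=9); 9→10: 10^(10 + 1) + 2·10^2 + 10 + 2 = 100000000212; 100000000212−1 = 100000000211

12, 107, 1065, 15685, 280019, 5764910, 134217867, 3486784574, 100000000211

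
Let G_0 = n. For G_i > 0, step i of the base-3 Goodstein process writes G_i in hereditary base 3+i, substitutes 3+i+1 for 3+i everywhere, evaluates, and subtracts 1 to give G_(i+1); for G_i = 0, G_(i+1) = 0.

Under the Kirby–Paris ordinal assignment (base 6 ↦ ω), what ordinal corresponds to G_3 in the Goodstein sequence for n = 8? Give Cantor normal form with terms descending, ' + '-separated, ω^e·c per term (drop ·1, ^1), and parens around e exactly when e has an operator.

ω + 5

i=0: 8 = 2·3 + 2 (b=3); 3→4: 2·4 + 2 = 10; 10−1 = 9
i=1: 9 = 2·4 + 1 (b=4); 4→5: 2·5 + 1 = 11; 11−1 = 10
i=2: 10 = 2·5 (b=5); 5→6: 2·6 = 12; 12−1 = 11
i=3: 11 = 6 + 5 (b=6); 6→7: 7 + 5 = 12; 12−1 = 11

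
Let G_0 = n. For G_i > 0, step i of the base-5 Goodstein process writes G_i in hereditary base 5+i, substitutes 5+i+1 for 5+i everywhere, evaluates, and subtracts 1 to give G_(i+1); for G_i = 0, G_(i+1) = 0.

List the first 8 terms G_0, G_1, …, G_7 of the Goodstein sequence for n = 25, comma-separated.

i=0: 25 = 5^2 (b=5); 5→6: 6^2 = 36; 36−1 = 35
i=1: 35 = 5·6 + 5 (b=6); 6→7: 5·7 + 5 = 40; 40−1 = 39
i=2: 39 = 5·7 + 4 (b=7); 7→8: 5·8 + 4 = 44; 44−1 = 43
i=3: 43 = 5·8 + 3 (b=8); 8→9: 5·9 + 3 = 48; 48−1 = 47
i=4: 47 = 5·9 + 2 (b=9); 9→10: 5·10 + 2 = 52; 52−1 = 51
i=5: 51 = 5·10 + 1 (b=10); 10→11: 5·11 + 1 = 56; 56−1 = 55
i=6: 55 = 5·11 (b=11); 11→12: 5·12 = 60; 60−1 = 59

25, 35, 39, 43, 47, 51, 55, 59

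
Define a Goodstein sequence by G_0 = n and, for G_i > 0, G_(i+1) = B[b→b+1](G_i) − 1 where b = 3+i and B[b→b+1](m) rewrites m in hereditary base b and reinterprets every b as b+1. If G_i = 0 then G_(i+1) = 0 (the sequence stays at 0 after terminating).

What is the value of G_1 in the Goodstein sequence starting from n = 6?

7

6 —HB3→ 2·3 —bump→ 2·4 = 8 —(−1)→ 7
7 —HB4→ 4 + 3 —bump→ 5 + 3 = 8 —(−1)→ 7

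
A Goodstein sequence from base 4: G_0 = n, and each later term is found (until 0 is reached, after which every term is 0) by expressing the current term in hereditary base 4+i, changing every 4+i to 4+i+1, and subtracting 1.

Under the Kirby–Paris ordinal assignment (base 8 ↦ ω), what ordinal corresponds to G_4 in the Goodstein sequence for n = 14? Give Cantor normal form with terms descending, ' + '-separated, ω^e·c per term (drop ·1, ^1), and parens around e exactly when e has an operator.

ω·2 + 5

G_0 = 14. HB_4(14) = 3·4 + 2. Bump = 17. G_1 = 16.
G_1 = 16. HB_5(16) = 3·5 + 1. Bump = 19. G_2 = 18.
G_2 = 18. HB_6(18) = 3·6. Bump = 21. G_3 = 20.
G_3 = 20. HB_7(20) = 2·7 + 6. Bump = 22. G_4 = 21.
G_4 = 21. HB_8(21) = 2·8 + 5. Bump = 23. G_5 = 22.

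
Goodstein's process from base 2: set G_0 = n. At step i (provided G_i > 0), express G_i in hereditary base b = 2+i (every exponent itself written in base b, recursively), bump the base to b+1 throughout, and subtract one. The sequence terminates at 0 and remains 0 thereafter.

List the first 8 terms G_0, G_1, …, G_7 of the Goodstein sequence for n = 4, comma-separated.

4, 26, 41, 60, 83, 109, 139, 173

base 2: 4 = 2^2; at 3: 3^3 = 27; next = 26
base 3: 26 = 2·3^2 + 2·3 + 2; at 4: 2·4^2 + 2·4 + 2 = 42; next = 41
base 4: 41 = 2·4^2 + 2·4 + 1; at 5: 2·5^2 + 2·5 + 1 = 61; next = 60
base 5: 60 = 2·5^2 + 2·5; at 6: 2·6^2 + 2·6 = 84; next = 83
base 6: 83 = 2·6^2 + 6 + 5; at 7: 2·7^2 + 7 + 5 = 110; next = 109
base 7: 109 = 2·7^2 + 7 + 4; at 8: 2·8^2 + 8 + 4 = 140; next = 139
base 8: 139 = 2·8^2 + 8 + 3; at 9: 2·9^2 + 9 + 3 = 174; next = 173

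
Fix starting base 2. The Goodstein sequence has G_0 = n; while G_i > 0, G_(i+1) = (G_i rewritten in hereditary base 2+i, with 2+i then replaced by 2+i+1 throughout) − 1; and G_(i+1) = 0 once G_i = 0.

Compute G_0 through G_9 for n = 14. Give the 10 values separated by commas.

(0) 14|_2 = 2^(2 + 1) + 2^2 + 2 ↦ 3^(3 + 1) + 3^3 + 3|_3 = 111 ⇒ 110
(1) 110|_3 = 3^(3 + 1) + 3^3 + 2 ↦ 4^(4 + 1) + 4^4 + 2|_4 = 1282 ⇒ 1281
(2) 1281|_4 = 4^(4 + 1) + 4^4 + 1 ↦ 5^(5 + 1) + 5^5 + 1|_5 = 18751 ⇒ 18750
(3) 18750|_5 = 5^(5 + 1) + 5^5 ↦ 6^(6 + 1) + 6^6|_6 = 326592 ⇒ 326591
(4) 326591|_6 = 6^(6 + 1) + 5·6^5 + 5·6^4 + 5·6^3 + 5·6^2 + 5·6 + 5 ↦ 7^(7 + 1) + 5·7^5 + 5·7^4 + 5·7^3 + 5·7^2 + 5·7 + 5|_7 = 5862841 ⇒ 5862840
(5) 5862840|_7 = 7^(7 + 1) + 5·7^5 + 5·7^4 + 5·7^3 + 5·7^2 + 5·7 + 4 ↦ 8^(8 + 1) + 5·8^5 + 5·8^4 + 5·8^3 + 5·8^2 + 5·8 + 4|_8 = 134404972 ⇒ 134404971
(6) 134404971|_8 = 8^(8 + 1) + 5·8^5 + 5·8^4 + 5·8^3 + 5·8^2 + 5·8 + 3 ↦ 9^(9 + 1) + 5·9^5 + 5·9^4 + 5·9^3 + 5·9^2 + 5·9 + 3|_9 = 3487116549 ⇒ 3487116548
(7) 3487116548|_9 = 9^(9 + 1) + 5·9^5 + 5·9^4 + 5·9^3 + 5·9^2 + 5·9 + 2 ↦ 10^(10 + 1) + 5·10^5 + 5·10^4 + 5·10^3 + 5·10^2 + 5·10 + 2|_10 = 100000555552 ⇒ 100000555551
(8) 100000555551|_10 = 10^(10 + 1) + 5·10^5 + 5·10^4 + 5·10^3 + 5·10^2 + 5·10 + 1 ↦ 11^(11 + 1) + 5·11^5 + 5·11^4 + 5·11^3 + 5·11^2 + 5·11 + 1|_11 = 3138429262497 ⇒ 3138429262496

14, 110, 1281, 18750, 326591, 5862840, 134404971, 3487116548, 100000555551, 3138429262496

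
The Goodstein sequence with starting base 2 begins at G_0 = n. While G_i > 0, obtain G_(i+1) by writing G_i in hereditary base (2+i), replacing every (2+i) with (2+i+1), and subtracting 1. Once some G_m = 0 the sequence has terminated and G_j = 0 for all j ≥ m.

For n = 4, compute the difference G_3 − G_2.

19

step 0: 4 = 2^2; sub 3 for 2: 3^3; = 27; G_1 = 27−1 = 26
step 1: 26 = 2·3^2 + 2·3 + 2; sub 4 for 3: 2·4^2 + 2·4 + 2; = 42; G_2 = 42−1 = 41
step 2: 41 = 2·4^2 + 2·4 + 1; sub 5 for 4: 2·5^2 + 2·5 + 1; = 61; G_3 = 61−1 = 60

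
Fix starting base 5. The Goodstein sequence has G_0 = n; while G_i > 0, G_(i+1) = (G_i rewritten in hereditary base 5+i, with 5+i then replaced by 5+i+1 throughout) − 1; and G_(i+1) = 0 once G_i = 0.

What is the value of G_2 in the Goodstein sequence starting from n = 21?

(0) 21|_5 = 4·5 + 1 ↦ 4·6 + 1|_6 = 25 ⇒ 24
(1) 24|_6 = 4·6 ↦ 4·7|_7 = 28 ⇒ 27

27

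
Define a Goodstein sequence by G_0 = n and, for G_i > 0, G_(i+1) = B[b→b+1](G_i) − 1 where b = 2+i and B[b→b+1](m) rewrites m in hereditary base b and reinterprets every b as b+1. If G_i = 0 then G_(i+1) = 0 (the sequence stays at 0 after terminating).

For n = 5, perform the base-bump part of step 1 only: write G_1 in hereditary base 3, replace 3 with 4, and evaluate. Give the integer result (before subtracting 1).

256

G_0=5  [base 2] 2^2 + 1  →[2↦3]→  3^3 + 1 = 28  −1 ⇒ G_1=27
G_1=27  [base 3] 3^3  →[3↦4]→  4^4 = 256  −1 ⇒ G_2=255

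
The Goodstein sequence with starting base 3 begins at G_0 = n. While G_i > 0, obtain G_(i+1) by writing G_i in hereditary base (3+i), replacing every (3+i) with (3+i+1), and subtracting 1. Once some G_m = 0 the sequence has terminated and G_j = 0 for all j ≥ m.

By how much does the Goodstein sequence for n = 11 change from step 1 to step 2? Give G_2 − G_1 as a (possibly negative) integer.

(0) 11|_3 = 3^2 + 2 ↦ 4^2 + 2|_4 = 18 ⇒ 17
(1) 17|_4 = 4^2 + 1 ↦ 5^2 + 1|_5 = 26 ⇒ 25

8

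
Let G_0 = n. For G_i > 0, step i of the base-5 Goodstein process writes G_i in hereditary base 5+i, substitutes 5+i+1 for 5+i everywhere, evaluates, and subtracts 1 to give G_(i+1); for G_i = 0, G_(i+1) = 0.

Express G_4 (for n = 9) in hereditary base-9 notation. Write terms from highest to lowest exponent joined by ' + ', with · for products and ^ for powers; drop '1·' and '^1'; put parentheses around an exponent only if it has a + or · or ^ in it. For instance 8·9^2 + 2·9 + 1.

G_0=9  [base 5] 5 + 4  →[5↦6]→  6 + 4 = 10  −1 ⇒ G_1=9
G_1=9  [base 6] 6 + 3  →[6↦7]→  7 + 3 = 10  −1 ⇒ G_2=9
G_2=9  [base 7] 7 + 2  →[7↦8]→  8 + 2 = 10  −1 ⇒ G_3=9
G_3=9  [base 8] 8 + 1  →[8↦9]→  9 + 1 = 10  −1 ⇒ G_4=9

9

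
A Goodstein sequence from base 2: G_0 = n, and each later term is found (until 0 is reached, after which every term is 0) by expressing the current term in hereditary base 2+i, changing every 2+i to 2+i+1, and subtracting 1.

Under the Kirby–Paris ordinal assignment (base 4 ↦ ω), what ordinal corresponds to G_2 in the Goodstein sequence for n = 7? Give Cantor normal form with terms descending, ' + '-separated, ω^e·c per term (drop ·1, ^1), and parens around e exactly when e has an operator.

i=0: 7 = 2^2 + 2 + 1 (b=2); 2→3: 3^3 + 3 + 1 = 31; 31−1 = 30
i=1: 30 = 3^3 + 3 (b=3); 3→4: 4^4 + 4 = 260; 260−1 = 259
i=2: 259 = 4^4 + 3 (b=4); 4→5: 5^5 + 3 = 3128; 3128−1 = 3127

ω^ω + 3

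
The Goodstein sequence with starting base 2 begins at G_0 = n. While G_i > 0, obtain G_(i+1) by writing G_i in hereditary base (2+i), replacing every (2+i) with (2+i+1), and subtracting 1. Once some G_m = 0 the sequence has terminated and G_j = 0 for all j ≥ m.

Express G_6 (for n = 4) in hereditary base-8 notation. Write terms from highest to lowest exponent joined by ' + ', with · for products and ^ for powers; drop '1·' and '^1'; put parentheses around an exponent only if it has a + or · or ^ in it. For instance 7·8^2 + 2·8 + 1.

G_0=4  [base 2] 2^2  →[2↦3]→  3^3 = 27  −1 ⇒ G_1=26
G_1=26  [base 3] 2·3^2 + 2·3 + 2  →[3↦4]→  2·4^2 + 2·4 + 2 = 42  −1 ⇒ G_2=41
G_2=41  [base 4] 2·4^2 + 2·4 + 1  →[4↦5]→  2·5^2 + 2·5 + 1 = 61  −1 ⇒ G_3=60
G_3=60  [base 5] 2·5^2 + 2·5  →[5↦6]→  2·6^2 + 2·6 = 84  −1 ⇒ G_4=83
G_4=83  [base 6] 2·6^2 + 6 + 5  →[6↦7]→  2·7^2 + 7 + 5 = 110  −1 ⇒ G_5=109
G_5=109  [base 7] 2·7^2 + 7 + 4  →[7↦8]→  2·8^2 + 8 + 4 = 140  −1 ⇒ G_6=139
G_6=139  [base 8] 2·8^2 + 8 + 3  →[8↦9]→  2·9^2 + 9 + 3 = 174  −1 ⇒ G_7=173

2·8^2 + 8 + 3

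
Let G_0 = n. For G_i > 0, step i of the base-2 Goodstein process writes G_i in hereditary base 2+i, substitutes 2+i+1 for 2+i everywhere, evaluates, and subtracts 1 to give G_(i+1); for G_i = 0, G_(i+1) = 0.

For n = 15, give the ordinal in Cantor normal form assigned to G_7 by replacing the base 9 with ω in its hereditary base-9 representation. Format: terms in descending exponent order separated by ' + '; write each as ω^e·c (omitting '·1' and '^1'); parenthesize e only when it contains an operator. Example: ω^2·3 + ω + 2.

ω^(ω + 1) + ω^7·7 + ω^6·7 + ω^5·7 + ω^4·7 + ω^3·7 + ω^2·7 + ω·7 + 6

base 2: 15 = 2^(2 + 1) + 2^2 + 2 + 1; at 3: 3^(3 + 1) + 3^3 + 3 + 1 = 112; next = 111
base 3: 111 = 3^(3 + 1) + 3^3 + 3; at 4: 4^(4 + 1) + 4^4 + 4 = 1284; next = 1283
base 4: 1283 = 4^(4 + 1) + 4^4 + 3; at 5: 5^(5 + 1) + 5^5 + 3 = 18753; next = 18752
base 5: 18752 = 5^(5 + 1) + 5^5 + 2; at 6: 6^(6 + 1) + 6^6 + 2 = 326594; next = 326593
base 6: 326593 = 6^(6 + 1) + 6^6 + 1; at 7: 7^(7 + 1) + 7^7 + 1 = 6588345; next = 6588344
base 7: 6588344 = 7^(7 + 1) + 7^7; at 8: 8^(8 + 1) + 8^8 = 150994944; next = 150994943
base 8: 150994943 = 8^(8 + 1) + 7·8^7 + 7·8^6 + 7·8^5 + 7·8^4 + 7·8^3 + 7·8^2 + 7·8 + 7; at 9: 9^(9 + 1) + 7·9^7 + 7·9^6 + 7·9^5 + 7·9^4 + 7·9^3 + 7·9^2 + 7·9 + 7 = 3524450281; next = 3524450280
base 9: 3524450280 = 9^(9 + 1) + 7·9^7 + 7·9^6 + 7·9^5 + 7·9^4 + 7·9^3 + 7·9^2 + 7·9 + 6; at 10: 10^(10 + 1) + 7·10^7 + 7·10^6 + 7·10^5 + 7·10^4 + 7·10^3 + 7·10^2 + 7·10 + 6 = 100077777776; next = 100077777775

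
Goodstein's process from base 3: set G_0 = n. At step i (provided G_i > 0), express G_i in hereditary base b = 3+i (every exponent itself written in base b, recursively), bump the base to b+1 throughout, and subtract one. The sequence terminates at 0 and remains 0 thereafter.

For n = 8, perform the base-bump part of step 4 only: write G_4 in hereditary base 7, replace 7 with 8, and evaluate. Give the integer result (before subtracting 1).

12

[0] 8 ≡ 2·3 + 2 (base 3). Lift 4: 10. −1: 9.
[1] 9 ≡ 2·4 + 1 (base 4). Lift 5: 11. −1: 10.
[2] 10 ≡ 2·5 (base 5). Lift 6: 12. −1: 11.
[3] 11 ≡ 6 + 5 (base 6). Lift 7: 12. −1: 11.
[4] 11 ≡ 7 + 4 (base 7). Lift 8: 12. −1: 11.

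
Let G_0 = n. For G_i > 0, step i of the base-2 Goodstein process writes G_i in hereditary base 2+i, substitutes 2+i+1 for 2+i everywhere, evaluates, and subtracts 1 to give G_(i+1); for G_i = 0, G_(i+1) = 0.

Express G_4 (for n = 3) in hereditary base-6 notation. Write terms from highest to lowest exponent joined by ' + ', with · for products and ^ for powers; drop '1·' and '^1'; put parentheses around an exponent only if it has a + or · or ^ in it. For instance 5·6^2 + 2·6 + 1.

step 0: 3 = 2 + 1; sub 3 for 2: 3 + 1; = 4; G_1 = 4−1 = 3
step 1: 3 = 3; sub 4 for 3: 4; = 4; G_2 = 4−1 = 3
step 2: 3 = 3; sub 5 for 4: 3; = 3; G_3 = 3−1 = 2
step 3: 2 = 2; sub 6 for 5: 2; = 2; G_4 = 2−1 = 1
step 4: 1 = 1; sub 7 for 6: 1; = 1; G_5 = 1−1 = 0

1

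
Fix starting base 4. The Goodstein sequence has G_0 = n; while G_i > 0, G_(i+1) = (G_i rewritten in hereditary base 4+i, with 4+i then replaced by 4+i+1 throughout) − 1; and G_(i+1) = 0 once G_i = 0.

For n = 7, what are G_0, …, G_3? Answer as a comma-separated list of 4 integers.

G_0 = 7. HB_4(7) = 4 + 3. Bump = 8. G_1 = 7.
G_1 = 7. HB_5(7) = 5 + 2. Bump = 8. G_2 = 7.
G_2 = 7. HB_6(7) = 6 + 1. Bump = 8. G_3 = 7.

7, 7, 7, 7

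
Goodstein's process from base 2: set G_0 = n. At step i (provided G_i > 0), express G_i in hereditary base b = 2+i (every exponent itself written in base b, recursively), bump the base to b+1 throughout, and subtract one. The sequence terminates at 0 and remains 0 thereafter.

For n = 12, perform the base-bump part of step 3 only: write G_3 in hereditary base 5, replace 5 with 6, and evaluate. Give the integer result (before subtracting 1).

step 0: 12 = 2^(2 + 1) + 2^2; sub 3 for 2: 3^(3 + 1) + 3^3; = 108; G_1 = 108−1 = 107
step 1: 107 = 3^(3 + 1) + 2·3^2 + 2·3 + 2; sub 4 for 3: 4^(4 + 1) + 2·4^2 + 2·4 + 2; = 1066; G_2 = 1066−1 = 1065
step 2: 1065 = 4^(4 + 1) + 2·4^2 + 2·4 + 1; sub 5 for 4: 5^(5 + 1) + 2·5^2 + 2·5 + 1; = 15686; G_3 = 15686−1 = 15685

280020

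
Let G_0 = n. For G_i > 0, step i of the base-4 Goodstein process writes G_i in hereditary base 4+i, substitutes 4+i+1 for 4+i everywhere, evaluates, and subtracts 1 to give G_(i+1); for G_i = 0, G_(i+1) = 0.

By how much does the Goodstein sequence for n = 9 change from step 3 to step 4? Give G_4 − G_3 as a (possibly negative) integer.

i=0: 9 = 2·4 + 1 (b=4); 4→5: 2·5 + 1 = 11; 11−1 = 10
i=1: 10 = 2·5 (b=5); 5→6: 2·6 = 12; 12−1 = 11
i=2: 11 = 6 + 5 (b=6); 6→7: 7 + 5 = 12; 12−1 = 11
i=3: 11 = 7 + 4 (b=7); 7→8: 8 + 4 = 12; 12−1 = 11

0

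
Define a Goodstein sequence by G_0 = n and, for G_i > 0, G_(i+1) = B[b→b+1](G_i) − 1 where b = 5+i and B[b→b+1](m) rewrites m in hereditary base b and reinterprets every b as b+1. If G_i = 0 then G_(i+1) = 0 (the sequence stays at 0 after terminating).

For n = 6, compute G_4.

step 0: 6 = 5 + 1; sub 6 for 5: 6 + 1; = 7; G_1 = 7−1 = 6
step 1: 6 = 6; sub 7 for 6: 7; = 7; G_2 = 7−1 = 6
step 2: 6 = 6; sub 8 for 7: 6; = 6; G_3 = 6−1 = 5
step 3: 5 = 5; sub 9 for 8: 5; = 5; G_4 = 5−1 = 4
step 4: 4 = 4; sub 10 for 9: 4; = 4; G_5 = 4−1 = 3

4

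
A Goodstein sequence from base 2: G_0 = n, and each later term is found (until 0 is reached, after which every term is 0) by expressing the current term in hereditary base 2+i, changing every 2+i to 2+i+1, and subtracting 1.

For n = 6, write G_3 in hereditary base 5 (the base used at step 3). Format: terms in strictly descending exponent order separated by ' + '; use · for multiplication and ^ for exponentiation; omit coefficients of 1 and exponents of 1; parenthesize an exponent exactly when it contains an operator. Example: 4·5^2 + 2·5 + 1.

5^5

G_0 = 6. HB_2(6) = 2^2 + 2. Bump = 30. G_1 = 29.
G_1 = 29. HB_3(29) = 3^3 + 2. Bump = 258. G_2 = 257.
G_2 = 257. HB_4(257) = 4^4 + 1. Bump = 3126. G_3 = 3125.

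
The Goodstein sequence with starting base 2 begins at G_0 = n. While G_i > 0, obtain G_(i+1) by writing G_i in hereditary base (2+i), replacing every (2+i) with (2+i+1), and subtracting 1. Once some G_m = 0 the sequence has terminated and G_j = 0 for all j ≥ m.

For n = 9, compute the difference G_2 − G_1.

942

base 2: 9 = 2^(2 + 1) + 1; at 3: 3^(3 + 1) + 1 = 82; next = 81
base 3: 81 = 3^(3 + 1); at 4: 4^(4 + 1) = 1024; next = 1023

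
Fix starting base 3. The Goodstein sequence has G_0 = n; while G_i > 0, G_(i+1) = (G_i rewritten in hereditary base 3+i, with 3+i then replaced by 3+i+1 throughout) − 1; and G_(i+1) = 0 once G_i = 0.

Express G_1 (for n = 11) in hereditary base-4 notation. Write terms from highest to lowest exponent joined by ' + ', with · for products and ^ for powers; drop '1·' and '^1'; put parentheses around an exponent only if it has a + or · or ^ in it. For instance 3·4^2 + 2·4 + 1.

4^2 + 1

step 0: 11 = 3^2 + 2; sub 4 for 3: 4^2 + 2; = 18; G_1 = 18−1 = 17
step 1: 17 = 4^2 + 1; sub 5 for 4: 5^2 + 1; = 26; G_2 = 26−1 = 25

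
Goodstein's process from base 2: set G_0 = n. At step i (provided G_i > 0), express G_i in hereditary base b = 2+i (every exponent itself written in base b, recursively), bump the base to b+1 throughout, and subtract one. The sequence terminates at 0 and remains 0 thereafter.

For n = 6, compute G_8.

555551

G_0 = 6. HB_2(6) = 2^2 + 2. Bump = 30. G_1 = 29.
G_1 = 29. HB_3(29) = 3^3 + 2. Bump = 258. G_2 = 257.
G_2 = 257. HB_4(257) = 4^4 + 1. Bump = 3126. G_3 = 3125.
G_3 = 3125. HB_5(3125) = 5^5. Bump = 46656. G_4 = 46655.
G_4 = 46655. HB_6(46655) = 5·6^5 + 5·6^4 + 5·6^3 + 5·6^2 + 5·6 + 5. Bump = 98040. G_5 = 98039.
G_5 = 98039. HB_7(98039) = 5·7^5 + 5·7^4 + 5·7^3 + 5·7^2 + 5·7 + 4. Bump = 187244. G_6 = 187243.
G_6 = 187243. HB_8(187243) = 5·8^5 + 5·8^4 + 5·8^3 + 5·8^2 + 5·8 + 3. Bump = 332148. G_7 = 332147.
G_7 = 332147. HB_9(332147) = 5·9^5 + 5·9^4 + 5·9^3 + 5·9^2 + 5·9 + 2. Bump = 555552. G_8 = 555551.
G_8 = 555551. HB_10(555551) = 5·10^5 + 5·10^4 + 5·10^3 + 5·10^2 + 5·10 + 1. Bump = 885776. G_9 = 885775.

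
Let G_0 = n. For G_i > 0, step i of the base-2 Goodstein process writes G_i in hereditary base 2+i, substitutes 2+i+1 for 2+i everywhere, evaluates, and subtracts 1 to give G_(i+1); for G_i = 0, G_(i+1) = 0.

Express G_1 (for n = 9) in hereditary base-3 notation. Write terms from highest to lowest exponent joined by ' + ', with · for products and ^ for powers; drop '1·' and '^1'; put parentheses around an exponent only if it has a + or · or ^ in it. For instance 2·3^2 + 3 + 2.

3^(3 + 1)

(0) 9|_2 = 2^(2 + 1) + 1 ↦ 3^(3 + 1) + 1|_3 = 82 ⇒ 81
(1) 81|_3 = 3^(3 + 1) ↦ 4^(4 + 1)|_4 = 1024 ⇒ 1023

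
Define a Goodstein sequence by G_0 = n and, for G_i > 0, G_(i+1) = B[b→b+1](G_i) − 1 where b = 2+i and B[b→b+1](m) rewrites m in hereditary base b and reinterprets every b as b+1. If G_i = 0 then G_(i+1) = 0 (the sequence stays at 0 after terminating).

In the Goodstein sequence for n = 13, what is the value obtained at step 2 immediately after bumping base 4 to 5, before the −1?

16093

(0) 13|_2 = 2^(2 + 1) + 2^2 + 1 ↦ 3^(3 + 1) + 3^3 + 1|_3 = 109 ⇒ 108
(1) 108|_3 = 3^(3 + 1) + 3^3 ↦ 4^(4 + 1) + 4^4|_4 = 1280 ⇒ 1279
(2) 1279|_4 = 4^(4 + 1) + 3·4^3 + 3·4^2 + 3·4 + 3 ↦ 5^(5 + 1) + 3·5^3 + 3·5^2 + 3·5 + 3|_5 = 16093 ⇒ 16092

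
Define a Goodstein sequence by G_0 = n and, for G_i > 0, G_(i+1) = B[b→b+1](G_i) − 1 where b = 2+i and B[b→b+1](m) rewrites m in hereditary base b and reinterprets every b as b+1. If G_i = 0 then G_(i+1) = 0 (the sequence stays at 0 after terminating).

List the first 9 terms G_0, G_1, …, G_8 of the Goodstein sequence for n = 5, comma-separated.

5, 27, 255, 467, 775, 1197, 1751, 2454, 3325

5 —HB2→ 2^2 + 1 —bump→ 3^3 + 1 = 28 —(−1)→ 27
27 —HB3→ 3^3 —bump→ 4^4 = 256 —(−1)→ 255
255 —HB4→ 3·4^3 + 3·4^2 + 3·4 + 3 —bump→ 3·5^3 + 3·5^2 + 3·5 + 3 = 468 —(−1)→ 467
467 —HB5→ 3·5^3 + 3·5^2 + 3·5 + 2 —bump→ 3·6^3 + 3·6^2 + 3·6 + 2 = 776 —(−1)→ 775
775 —HB6→ 3·6^3 + 3·6^2 + 3·6 + 1 —bump→ 3·7^3 + 3·7^2 + 3·7 + 1 = 1198 —(−1)→ 1197
1197 —HB7→ 3·7^3 + 3·7^2 + 3·7 —bump→ 3·8^3 + 3·8^2 + 3·8 = 1752 —(−1)→ 1751
1751 —HB8→ 3·8^3 + 3·8^2 + 2·8 + 7 —bump→ 3·9^3 + 3·9^2 + 2·9 + 7 = 2455 —(−1)→ 2454
2454 —HB9→ 3·9^3 + 3·9^2 + 2·9 + 6 —bump→ 3·10^3 + 3·10^2 + 2·10 + 6 = 3326 —(−1)→ 3325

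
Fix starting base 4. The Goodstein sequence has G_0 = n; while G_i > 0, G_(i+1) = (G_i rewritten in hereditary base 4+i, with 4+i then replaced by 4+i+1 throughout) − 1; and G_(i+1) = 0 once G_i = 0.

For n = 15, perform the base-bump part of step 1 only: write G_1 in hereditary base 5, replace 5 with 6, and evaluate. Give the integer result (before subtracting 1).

(0) 15|_4 = 3·4 + 3 ↦ 3·5 + 3|_5 = 18 ⇒ 17
(1) 17|_5 = 3·5 + 2 ↦ 3·6 + 2|_6 = 20 ⇒ 19

20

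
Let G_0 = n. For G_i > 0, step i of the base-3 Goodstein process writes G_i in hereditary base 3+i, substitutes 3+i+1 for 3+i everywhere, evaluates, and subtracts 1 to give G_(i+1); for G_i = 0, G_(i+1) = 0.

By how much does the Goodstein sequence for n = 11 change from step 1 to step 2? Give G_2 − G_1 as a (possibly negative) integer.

8

G_0 = 11. HB_3(11) = 3^2 + 2. Bump = 18. G_1 = 17.
G_1 = 17. HB_4(17) = 4^2 + 1. Bump = 26. G_2 = 25.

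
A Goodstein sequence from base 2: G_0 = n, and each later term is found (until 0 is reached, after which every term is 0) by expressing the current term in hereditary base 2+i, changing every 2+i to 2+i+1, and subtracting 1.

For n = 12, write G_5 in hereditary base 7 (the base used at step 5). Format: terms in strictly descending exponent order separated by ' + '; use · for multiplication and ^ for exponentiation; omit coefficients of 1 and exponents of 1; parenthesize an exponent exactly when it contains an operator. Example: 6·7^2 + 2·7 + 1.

i=0: 12 = 2^(2 + 1) + 2^2 (b=2); 2→3: 3^(3 + 1) + 3^3 = 108; 108−1 = 107
i=1: 107 = 3^(3 + 1) + 2·3^2 + 2·3 + 2 (b=3); 3→4: 4^(4 + 1) + 2·4^2 + 2·4 + 2 = 1066; 1066−1 = 1065
i=2: 1065 = 4^(4 + 1) + 2·4^2 + 2·4 + 1 (b=4); 4→5: 5^(5 + 1) + 2·5^2 + 2·5 + 1 = 15686; 15686−1 = 15685
i=3: 15685 = 5^(5 + 1) + 2·5^2 + 2·5 (b=5); 5→6: 6^(6 + 1) + 2·6^2 + 2·6 = 280020; 280020−1 = 280019
i=4: 280019 = 6^(6 + 1) + 2·6^2 + 6 + 5 (b=6); 6→7: 7^(7 + 1) + 2·7^2 + 7 + 5 = 5764911; 5764911−1 = 5764910
i=5: 5764910 = 7^(7 + 1) + 2·7^2 + 7 + 4 (b=7); 7→8: 8^(8 + 1) + 2·8^2 + 8 + 4 = 134217868; 134217868−1 = 134217867

7^(7 + 1) + 2·7^2 + 7 + 4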